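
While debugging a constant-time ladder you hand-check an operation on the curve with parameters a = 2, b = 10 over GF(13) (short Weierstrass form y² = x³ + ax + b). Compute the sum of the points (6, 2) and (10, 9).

(6, 2) + (10, 9). λ = (9 - 2)/(10 - 6) ≡ 7/4 mod 13. 4⁻¹ ≡ 10 (mod 13) since 4·10 = 40 ≡ 1, so λ ≡ 5.
  x = λ² - 6 - 10 = 25 - 16 ≡ 9; y = λ·(6 - 9) - 2 ≡ 9. → (9, 9)

(9, 9)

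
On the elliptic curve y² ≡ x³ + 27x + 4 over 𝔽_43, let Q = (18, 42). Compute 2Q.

tangent at (18, 42): λ = (3·18² + 27)/(2·42) ≡ 10/41. 41⁻¹ ≡ 21 (mod 43), so λ ≡ 10·21 ≡ 38.
  x = λ² - 18 - 18 = 1444 - 36 ≡ 32; y = λ·(18 - 32) - 42 ≡ 28. → (32, 28)

(32, 28)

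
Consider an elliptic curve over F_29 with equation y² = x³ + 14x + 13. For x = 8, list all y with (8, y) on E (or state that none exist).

12, 17

x³ + 14x + 13 = 637 ≡ 28 (mod 29).
Square roots of 28 mod 29: 12 and 17 (since 12² = 144 ≡ 28).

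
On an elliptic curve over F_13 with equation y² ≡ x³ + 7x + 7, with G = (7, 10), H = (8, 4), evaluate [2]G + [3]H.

(8, 9)

First 2G:
Repeated addition: build up to 2G.
2G: tangent at (7, 10): λ = (3·7² + 7)/(2·10) ≡ 11/7. 7⁻¹ ≡ 2 (mod 13), so λ ≡ 11·2 ≡ 9.
  x = λ² - 7 - 7 = 81 - 14 ≡ 2; y = λ·(7 - 2) - 10 ≡ 9. → (2, 9)
2G = (2, 9).
Next 3H:
Repeated addition: build up to 3H.
2H: tangent at (8, 4): λ = (3·8² + 7)/(2·4) ≡ 4/8. 8⁻¹ ≡ 5 (mod 13), so λ ≡ 4·5 ≡ 7.
  x = λ² - 8 - 8 = 49 - 16 ≡ 7; y = λ·(8 - 7) - 4 ≡ 3. → (7, 3)
3H: (7, 3) + (8, 4). λ = (4 - 3)/(8 - 7) ≡ 1/1 mod 13. 1⁻¹ ≡ 1 (mod 13), so λ ≡ 1.
  x = λ² - 7 - 8 = 1 - 15 ≡ 12; y = λ·(7 - 12) - 3 ≡ 5. → (12, 5)
3H = (12, 5).
Finally 2G + 3H:
(2, 9) + (12, 5). λ = (5 - 9)/(12 - 2) ≡ 9/10 mod 13. 10⁻¹ ≡ 4 (mod 13), so λ ≡ 10.
  x = λ² - 2 - 12 = 100 - 14 ≡ 8; y = λ·(2 - 8) - 9 ≡ 9. → (8, 9)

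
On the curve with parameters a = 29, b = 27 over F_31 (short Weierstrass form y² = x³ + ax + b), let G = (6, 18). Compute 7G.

Repeated addition: build up to 7G.
2G: tangent at (6, 18): λ = (3·6² + 29)/(2·18) ≡ 13/5. 5⁻¹ ≡ 25 (mod 31) since 5·25 = 125 ≡ 1, so λ ≡ 13·25 ≡ 15.
  x = λ² - 6 - 6 = 225 - 12 ≡ 27; y = λ·(6 - 27) - 18 ≡ 8. → (27, 8)
3G: (27, 8) + (6, 18). λ = (18 - 8)/(6 - 27) ≡ 10/10 mod 31. 10⁻¹ ≡ 28 (mod 31) since 10·28 = 280 ≡ 1, so λ ≡ 1.
  x = λ² - 27 - 6 = 1 - 33 ≡ 30; y = λ·(27 - 30) - 8 ≡ 20. → (30, 20)
4G: (30, 20) + (6, 18). λ = (18 - 20)/(6 - 30) ≡ 29/7 mod 31. 7⁻¹ ≡ 9 (mod 31), so λ ≡ 13.
  x = λ² - 30 - 6 = 169 - 36 ≡ 9; y = λ·(30 - 9) - 20 ≡ 5. → (9, 5)
5G: (9, 5) + (6, 18). λ = (18 - 5)/(6 - 9) ≡ 13/28 mod 31. 28⁻¹ ≡ 10 (mod 31), so λ ≡ 6.
  x = λ² - 9 - 6 = 36 - 15 ≡ 21; y = λ·(9 - 21) - 5 ≡ 16. → (21, 16)
6G: (21, 16) + (6, 18). λ = (18 - 16)/(6 - 21) ≡ 2/16 mod 31. 16⁻¹ ≡ 2 (mod 31) since 16·2 = 32 ≡ 1, so λ ≡ 4.
  x = λ² - 21 - 6 = 16 - 27 ≡ 20; y = λ·(21 - 20) - 16 ≡ 19. → (20, 19)
7G: (20, 19) + (6, 18). λ = (18 - 19)/(6 - 20) ≡ 30/17 mod 31. 17⁻¹ ≡ 11 (mod 31) since 17·11 = 187 ≡ 1, so λ ≡ 20.
  x = λ² - 20 - 6 = 400 - 26 ≡ 2; y = λ·(20 - 2) - 19 ≡ 0. → (2, 0)

(2, 0)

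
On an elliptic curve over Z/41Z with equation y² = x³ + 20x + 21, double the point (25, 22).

tangent at (25, 22): λ = (3·25² + 20)/(2·22) ≡ 9/3. 3⁻¹ ≡ 14 (mod 41) since 3·14 = 42 ≡ 1, so λ ≡ 9·14 ≡ 3.
  x = λ² - 25 - 25 = 9 - 50 ≡ 0; y = λ·(25 - 0) - 22 ≡ 12. → (0, 12)

(0, 12)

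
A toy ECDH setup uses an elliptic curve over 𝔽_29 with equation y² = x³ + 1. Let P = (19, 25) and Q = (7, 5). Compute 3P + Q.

(18, 2)

First 3P:
Repeated addition: build up to 3P.
2P: tangent at (19, 25): λ = (3·19² + 0)/(2·25) ≡ 10/21. 21⁻¹ ≡ 18 (mod 29), so λ ≡ 10·18 ≡ 6.
  x = λ² - 19 - 19 = 36 - 38 ≡ 27; y = λ·(19 - 27) - 25 ≡ 14. → (27, 14)
3P: (27, 14) + (19, 25). λ = (25 - 14)/(19 - 27) ≡ 11/21 mod 29. 21⁻¹ ≡ 18 (mod 29), so λ ≡ 24.
  x = λ² - 27 - 19 = 576 - 46 ≡ 8; y = λ·(27 - 8) - 14 ≡ 7. → (8, 7)
3P = (8, 7).
Finally 3P + Q:
(8, 7) + (7, 5). λ = (5 - 7)/(7 - 8) ≡ 27/28 mod 29. 28⁻¹ ≡ 28 (mod 29), so λ ≡ 2.
  x = λ² - 8 - 7 = 4 - 15 ≡ 18; y = λ·(8 - 18) - 7 ≡ 2. → (18, 2)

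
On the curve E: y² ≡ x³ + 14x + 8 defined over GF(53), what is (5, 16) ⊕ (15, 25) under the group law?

(46, 16)

(5, 16) + (15, 25). λ = (25 - 16)/(15 - 5) ≡ 9/10 mod 53. 10⁻¹ ≡ 16 (mod 53) since 10·16 = 160 ≡ 1, so λ ≡ 38.
  x = λ² - 5 - 15 = 1444 - 20 ≡ 46; y = λ·(5 - 46) - 16 ≡ 16. → (46, 16)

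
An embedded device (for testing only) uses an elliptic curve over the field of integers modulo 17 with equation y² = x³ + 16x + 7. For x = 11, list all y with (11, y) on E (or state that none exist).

x³ + 16x + 7 = 1514 ≡ 1 (mod 17).
Square roots of 1 mod 17: 1 and 16 (since 1² = 1 ≡ 1).

1, 16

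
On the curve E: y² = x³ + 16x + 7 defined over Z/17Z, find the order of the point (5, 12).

2P: tangent at (5, 12): λ = (3·5² + 16)/(2·12) ≡ 6/7. 7⁻¹ ≡ 5 (mod 17), so λ ≡ 6·5 ≡ 13.
  x = λ² - 5 - 5 = 169 - 10 ≡ 6; y = λ·(5 - 6) - 12 ≡ 9. → (6, 9)
3P: (6, 9) + (5, 12). λ = (12 - 9)/(5 - 6) ≡ 3/16 mod 17. 16⁻¹ ≡ 16 (mod 17) since 16·16 = 256 ≡ 1, so λ ≡ 14.
  x = λ² - 6 - 5 = 196 - 11 ≡ 15; y = λ·(6 - 15) - 9 ≡ 1. → (15, 1)
4P: (15, 1) + (5, 12). λ = (12 - 1)/(5 - 15) ≡ 11/7 mod 17. 7⁻¹ ≡ 5 (mod 17), so λ ≡ 4.
  x = λ² - 15 - 5 = 16 - 20 ≡ 13; y = λ·(15 - 13) - 1 ≡ 7. → (13, 7)
5P: (13, 7) + (5, 12). λ = (12 - 7)/(5 - 13) ≡ 5/9 mod 17. 9⁻¹ ≡ 2 (mod 17) since 9·2 = 18 ≡ 1, so λ ≡ 10.
  x = λ² - 13 - 5 = 100 - 18 ≡ 14; y = λ·(13 - 14) - 7 ≡ 0. → (14, 0)
6P: (14, 0) + (5, 12). λ = (12 - 0)/(5 - 14) ≡ 12/8 mod 17. 8⁻¹ ≡ 15 (mod 17), so λ ≡ 10.
  x = λ² - 14 - 5 = 100 - 19 ≡ 13; y = λ·(14 - 13) - 0 ≡ 10. → (13, 10)
7P: (13, 10) + (5, 12). λ = (12 - 10)/(5 - 13) ≡ 2/9 mod 17. 9⁻¹ ≡ 2 (mod 17) since 9·2 = 18 ≡ 1, so λ ≡ 4.
  x = λ² - 13 - 5 = 16 - 18 ≡ 15; y = λ·(13 - 15) - 10 ≡ 16. → (15, 16)
8P: (15, 16) + (5, 12). λ = (12 - 16)/(5 - 15) ≡ 13/7 mod 17. 7⁻¹ ≡ 5 (mod 17), so λ ≡ 14.
  x = λ² - 15 - 5 = 196 - 20 ≡ 6; y = λ·(15 - 6) - 16 ≡ 8. → (6, 8)
9P: (6, 8) + (5, 12). λ = (12 - 8)/(5 - 6) ≡ 4/16 mod 17. 16⁻¹ ≡ 16 (mod 17), so λ ≡ 13.
  x = λ² - 6 - 5 = 169 - 11 ≡ 5; y = λ·(6 - 5) - 8 ≡ 5. → (5, 5)
10P: (5, 5) + (5, 12): same x and y₁ ≡ -y₂, so the sum is O.
10P = O, so the order is 10.

10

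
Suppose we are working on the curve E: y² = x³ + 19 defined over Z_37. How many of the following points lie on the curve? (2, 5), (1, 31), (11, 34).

(2, 5): 5² ≡ 25, rhs ≡ 27 → off.
(1, 31): 31² ≡ 36, rhs ≡ 20 → off.
(11, 34): 34² ≡ 9, rhs ≡ 18 → off.

0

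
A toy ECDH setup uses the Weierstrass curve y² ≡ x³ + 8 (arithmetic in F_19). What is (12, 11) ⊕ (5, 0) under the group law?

(12, 11) + (5, 0). λ = (0 - 11)/(5 - 12) ≡ 8/12 mod 19. 12⁻¹ ≡ 8 (mod 19) since 12·8 = 96 ≡ 1, so λ ≡ 7.
  x = λ² - 12 - 5 = 49 - 17 ≡ 13; y = λ·(12 - 13) - 11 ≡ 1. → (13, 1)

(13, 1)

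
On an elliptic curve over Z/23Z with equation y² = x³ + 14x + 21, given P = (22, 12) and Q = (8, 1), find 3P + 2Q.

(7, 5)

First 3P:
Repeated addition: build up to 3P.
2P: tangent at (22, 12): λ = (3·22² + 14)/(2·12) ≡ 17/1. 1⁻¹ ≡ 1 (mod 23) since 1·1 = 1 ≡ 1, so λ ≡ 17·1 ≡ 17.
  x = λ² - 22 - 22 = 289 - 44 ≡ 15; y = λ·(22 - 15) - 12 ≡ 15. → (15, 15)
3P: (15, 15) + (22, 12). λ = (12 - 15)/(22 - 15) ≡ 20/7 mod 23. 7⁻¹ ≡ 10 (mod 23) since 7·10 = 70 ≡ 1, so λ ≡ 16.
  x = λ² - 15 - 22 = 256 - 37 ≡ 12; y = λ·(15 - 12) - 15 ≡ 10. → (12, 10)
3P = (12, 10).
Next 2Q:
Repeated addition: build up to 2Q.
2Q: tangent at (8, 1): λ = (3·8² + 14)/(2·1) ≡ 22/2. 2⁻¹ ≡ 12 (mod 23) since 2·12 = 24 ≡ 1, so λ ≡ 22·12 ≡ 11.
  x = λ² - 8 - 8 = 121 - 16 ≡ 13; y = λ·(8 - 13) - 1 ≡ 13. → (13, 13)
2Q = (13, 13).
Finally 3P + 2Q:
(12, 10) + (13, 13). λ = (13 - 10)/(13 - 12) ≡ 3/1 mod 23. 1⁻¹ ≡ 1 (mod 23) since 1·1 = 1 ≡ 1, so λ ≡ 3.
  x = λ² - 12 - 13 = 9 - 25 ≡ 7; y = λ·(12 - 7) - 10 ≡ 5. → (7, 5)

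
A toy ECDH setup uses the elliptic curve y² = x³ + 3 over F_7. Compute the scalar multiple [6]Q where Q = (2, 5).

Repeated addition: build up to 6Q.
2Q: tangent at (2, 5): λ = (3·2² + 0)/(2·5) ≡ 5/3. 3⁻¹ ≡ 5 (mod 7), so λ ≡ 5·5 ≡ 4.
  x = λ² - 2 - 2 = 16 - 4 ≡ 5; y = λ·(2 - 5) - 5 ≡ 4. → (5, 4)
3Q: (5, 4) + (2, 5). λ = (5 - 4)/(2 - 5) ≡ 1/4 mod 7. 4⁻¹ ≡ 2 (mod 7), so λ ≡ 2.
  x = λ² - 5 - 2 = 4 - 7 ≡ 4; y = λ·(5 - 4) - 4 ≡ 5. → (4, 5)
4Q: (4, 5) + (2, 5). λ = (5 - 5)/(2 - 4) ≡ 0/5 mod 7. 5⁻¹ ≡ 3 (mod 7), so λ ≡ 0.
  x = λ² - 4 - 2 = 0 - 6 ≡ 1; y = λ·(4 - 1) - 5 ≡ 2. → (1, 2)
5Q: (1, 2) + (2, 5). λ = (5 - 2)/(2 - 1) ≡ 3/1 mod 7. 1⁻¹ ≡ 1 (mod 7), so λ ≡ 3.
  x = λ² - 1 - 2 = 9 - 3 ≡ 6; y = λ·(1 - 6) - 2 ≡ 4. → (6, 4)
6Q: (6, 4) + (2, 5). λ = (5 - 4)/(2 - 6) ≡ 1/3 mod 7. 3⁻¹ ≡ 5 (mod 7) since 3·5 = 15 ≡ 1, so λ ≡ 5.
  x = λ² - 6 - 2 = 25 - 8 ≡ 3; y = λ·(6 - 3) - 4 ≡ 4. → (3, 4)

(3, 4)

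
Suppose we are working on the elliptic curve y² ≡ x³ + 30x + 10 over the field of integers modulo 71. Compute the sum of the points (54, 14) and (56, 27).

(54, 14) + (56, 27). λ = (27 - 14)/(56 - 54) ≡ 13/2 mod 71. 2⁻¹ ≡ 36 (mod 71), so λ ≡ 42.
  x = λ² - 54 - 56 = 1764 - 110 ≡ 21; y = λ·(54 - 21) - 14 ≡ 23. → (21, 23)

(21, 23)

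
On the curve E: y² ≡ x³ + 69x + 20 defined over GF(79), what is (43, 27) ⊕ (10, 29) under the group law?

(49, 38)

(43, 27) + (10, 29). λ = (29 - 27)/(10 - 43) ≡ 2/46 mod 79. 46⁻¹ ≡ 67 (mod 79) since 46·67 = 3082 ≡ 1, so λ ≡ 55.
  x = λ² - 43 - 10 = 3025 - 53 ≡ 49; y = λ·(43 - 49) - 27 ≡ 38. → (49, 38)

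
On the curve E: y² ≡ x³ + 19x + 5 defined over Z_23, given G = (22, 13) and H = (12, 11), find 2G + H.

First 2G:
Repeated addition: build up to 2G.
2G: tangent at (22, 13): λ = (3·22² + 19)/(2·13) ≡ 22/3. 3⁻¹ ≡ 8 (mod 23) since 3·8 = 24 ≡ 1, so λ ≡ 22·8 ≡ 15.
  x = λ² - 22 - 22 = 225 - 44 ≡ 20; y = λ·(22 - 20) - 13 ≡ 17. → (20, 17)
2G = (20, 17).
Finally 2G + H:
(20, 17) + (12, 11). λ = (11 - 17)/(12 - 20) ≡ 17/15 mod 23. 15⁻¹ ≡ 20 (mod 23), so λ ≡ 18.
  x = λ² - 20 - 12 = 324 - 32 ≡ 16; y = λ·(20 - 16) - 17 ≡ 9. → (16, 9)

(16, 9)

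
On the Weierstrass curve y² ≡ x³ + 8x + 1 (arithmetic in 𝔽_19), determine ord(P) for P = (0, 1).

11

2P: tangent at (0, 1): λ = (3·0² + 8)/(2·1) ≡ 8/2. 2⁻¹ ≡ 10 (mod 19), so λ ≡ 8·10 ≡ 4.
  x = λ² - 0 - 0 = 16 - 0 ≡ 16; y = λ·(0 - 16) - 1 ≡ 11. → (16, 11)
3P: (16, 11) + (0, 1). λ = (1 - 11)/(0 - 16) ≡ 9/3 mod 19. 3⁻¹ ≡ 13 (mod 19), so λ ≡ 3.
  x = λ² - 16 - 0 = 9 - 16 ≡ 12; y = λ·(16 - 12) - 11 ≡ 1. → (12, 1)
4P: (12, 1) + (0, 1). λ = (1 - 1)/(0 - 12) ≡ 0/7 mod 19. 7⁻¹ ≡ 11 (mod 19), so λ ≡ 0.
  x = λ² - 12 - 0 = 0 - 12 ≡ 7; y = λ·(12 - 7) - 1 ≡ 18. → (7, 18)
5P: (7, 18) + (0, 1). λ = (1 - 18)/(0 - 7) ≡ 2/12 mod 19. 12⁻¹ ≡ 8 (mod 19), so λ ≡ 16.
  x = λ² - 7 - 0 = 256 - 7 ≡ 2; y = λ·(7 - 2) - 18 ≡ 5. → (2, 5)
6P: (2, 5) + (0, 1). λ = (1 - 5)/(0 - 2) ≡ 15/17 mod 19. 17⁻¹ ≡ 9 (mod 19), so λ ≡ 2.
  x = λ² - 2 - 0 = 4 - 2 ≡ 2; y = λ·(2 - 2) - 5 ≡ 14. → (2, 14)
7P: (2, 14) + (0, 1). λ = (1 - 14)/(0 - 2) ≡ 6/17 mod 19. 17⁻¹ ≡ 9 (mod 19), so λ ≡ 16.
  x = λ² - 2 - 0 = 256 - 2 ≡ 7; y = λ·(2 - 7) - 14 ≡ 1. → (7, 1)
8P: (7, 1) + (0, 1). λ = (1 - 1)/(0 - 7) ≡ 0/12 mod 19. 12⁻¹ ≡ 8 (mod 19) since 12·8 = 96 ≡ 1, so λ ≡ 0.
  x = λ² - 7 - 0 = 0 - 7 ≡ 12; y = λ·(7 - 12) - 1 ≡ 18. → (12, 18)
9P: (12, 18) + (0, 1). λ = (1 - 18)/(0 - 12) ≡ 2/7 mod 19. 7⁻¹ ≡ 11 (mod 19) since 7·11 = 77 ≡ 1, so λ ≡ 3.
  x = λ² - 12 - 0 = 9 - 12 ≡ 16; y = λ·(12 - 16) - 18 ≡ 8. → (16, 8)
10P: (16, 8) + (0, 1). λ = (1 - 8)/(0 - 16) ≡ 12/3 mod 19. 3⁻¹ ≡ 13 (mod 19) since 3·13 = 39 ≡ 1, so λ ≡ 4.
  x = λ² - 16 - 0 = 16 - 16 ≡ 0; y = λ·(16 - 0) - 8 ≡ 18. → (0, 18)
11P: (0, 18) + (0, 1): same x and y₁ ≡ -y₂, so the sum is the point at infinity.
11P = the point at infinity, so the order is 11.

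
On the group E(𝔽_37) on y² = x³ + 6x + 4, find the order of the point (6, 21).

9

2P: tangent at (6, 21): λ = (3·6² + 6)/(2·21) ≡ 3/5. 5⁻¹ ≡ 15 (mod 37), so λ ≡ 3·15 ≡ 8.
  x = λ² - 6 - 6 = 64 - 12 ≡ 15; y = λ·(6 - 15) - 21 ≡ 18. → (15, 18)
3P: (15, 18) + (6, 21). λ = (21 - 18)/(6 - 15) ≡ 3/28 mod 37. 28⁻¹ ≡ 4 (mod 37) since 28·4 = 112 ≡ 1, so λ ≡ 12.
  x = λ² - 15 - 6 = 144 - 21 ≡ 12; y = λ·(15 - 12) - 18 ≡ 18. → (12, 18)
4P: (12, 18) + (6, 21). λ = (21 - 18)/(6 - 12) ≡ 3/31 mod 37. 31⁻¹ ≡ 6 (mod 37), so λ ≡ 18.
  x = λ² - 12 - 6 = 324 - 18 ≡ 10; y = λ·(12 - 10) - 18 ≡ 18. → (10, 18)
5P: (10, 18) + (6, 21). λ = (21 - 18)/(6 - 10) ≡ 3/33 mod 37. 33⁻¹ ≡ 9 (mod 37), so λ ≡ 27.
  x = λ² - 10 - 6 = 729 - 16 ≡ 10; y = λ·(10 - 10) - 18 ≡ 19. → (10, 19)
6P: (10, 19) + (6, 21). λ = (21 - 19)/(6 - 10) ≡ 2/33 mod 37. 33⁻¹ ≡ 9 (mod 37) since 33·9 = 297 ≡ 1, so λ ≡ 18.
  x = λ² - 10 - 6 = 324 - 16 ≡ 12; y = λ·(10 - 12) - 19 ≡ 19. → (12, 19)
7P: (12, 19) + (6, 21). λ = (21 - 19)/(6 - 12) ≡ 2/31 mod 37. 31⁻¹ ≡ 6 (mod 37) since 31·6 = 186 ≡ 1, so λ ≡ 12.
  x = λ² - 12 - 6 = 144 - 18 ≡ 15; y = λ·(12 - 15) - 19 ≡ 19. → (15, 19)
8P: (15, 19) + (6, 21). λ = (21 - 19)/(6 - 15) ≡ 2/28 mod 37. 28⁻¹ ≡ 4 (mod 37) since 28·4 = 112 ≡ 1, so λ ≡ 8.
  x = λ² - 15 - 6 = 64 - 21 ≡ 6; y = λ·(15 - 6) - 19 ≡ 16. → (6, 16)
9P: (6, 16) + (6, 21): same x and y₁ ≡ -y₂, so the sum is O.
9P = O, so the order is 9.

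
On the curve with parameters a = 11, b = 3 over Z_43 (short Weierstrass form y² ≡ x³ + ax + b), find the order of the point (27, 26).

3

2P: tangent at (27, 26): λ = (3·27² + 11)/(2·26) ≡ 5/9. 9⁻¹ ≡ 24 (mod 43) since 9·24 = 216 ≡ 1, so λ ≡ 5·24 ≡ 34.
  x = λ² - 27 - 27 = 1156 - 54 ≡ 27; y = λ·(27 - 27) - 26 ≡ 17. → (27, 17)
3P: (27, 17) + (27, 26): same x and y₁ ≡ -y₂, so the sum is 𝒪.
3P = 𝒪, so the order is 3.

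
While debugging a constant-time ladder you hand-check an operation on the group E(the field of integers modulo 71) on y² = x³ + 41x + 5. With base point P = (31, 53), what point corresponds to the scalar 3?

(65, 18)

Repeated addition: build up to 3P.
2P: tangent at (31, 53): λ = (3·31² + 41)/(2·53) ≡ 13/35. 35⁻¹ ≡ 69 (mod 71), so λ ≡ 13·69 ≡ 45.
  x = λ² - 31 - 31 = 2025 - 62 ≡ 46; y = λ·(31 - 46) - 53 ≡ 53. → (46, 53)
3P: (46, 53) + (31, 53). λ = (53 - 53)/(31 - 46) ≡ 0/56 mod 71. 56⁻¹ ≡ 52 (mod 71), so λ ≡ 0.
  x = λ² - 46 - 31 = 0 - 77 ≡ 65; y = λ·(46 - 65) - 53 ≡ 18. → (65, 18)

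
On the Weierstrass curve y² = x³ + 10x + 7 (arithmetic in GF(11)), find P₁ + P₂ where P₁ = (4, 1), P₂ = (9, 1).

(4, 1) + (9, 1). λ = (1 - 1)/(9 - 4) ≡ 0/5 mod 11. 5⁻¹ ≡ 9 (mod 11) since 5·9 = 45 ≡ 1, so λ ≡ 0.
  x = λ² - 4 - 9 = 0 - 13 ≡ 9; y = λ·(4 - 9) - 1 ≡ 10. → (9, 10)

(9, 10)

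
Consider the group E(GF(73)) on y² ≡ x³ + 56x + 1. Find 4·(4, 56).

Write G = (4, 56).
Double-and-add on 4 = (100)₂. Start with G = (4, 56) for the leading 1-bit.
double: tangent at (4, 56): λ = (3·4² + 56)/(2·56) ≡ 31/39. 39⁻¹ ≡ 15 (mod 73) since 39·15 = 585 ≡ 1, so λ ≡ 31·15 ≡ 27.
  x = λ² - 4 - 4 = 729 - 8 ≡ 64; y = λ·(4 - 64) - 56 ≡ 3. → (64, 3)
double: tangent at (64, 3): λ = (3·64² + 56)/(2·3) ≡ 7/6. 6⁻¹ ≡ 61 (mod 73), so λ ≡ 7·61 ≡ 62.
  x = λ² - 64 - 64 = 3844 - 128 ≡ 66; y = λ·(64 - 66) - 3 ≡ 19. → (66, 19)

(66, 19)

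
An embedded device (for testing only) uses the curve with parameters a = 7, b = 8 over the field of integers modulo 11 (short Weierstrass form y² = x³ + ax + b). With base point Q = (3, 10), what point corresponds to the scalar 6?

Double-and-add on 6 = (110)₂. Start with Q = (3, 10) for the leading 1-bit.
double: tangent at (3, 10): λ = (3·3² + 7)/(2·10) ≡ 1/9. 9⁻¹ ≡ 5 (mod 11), so λ ≡ 1·5 ≡ 5.
  x = λ² - 3 - 3 = 25 - 6 ≡ 8; y = λ·(3 - 8) - 10 ≡ 9. → (8, 9)
add Q: (8, 9) + (3, 10). λ = (10 - 9)/(3 - 8) ≡ 1/6 mod 11. 6⁻¹ ≡ 2 (mod 11), so λ ≡ 2.
  x = λ² - 8 - 3 = 4 - 11 ≡ 4; y = λ·(8 - 4) - 9 ≡ 10. → (4, 10)
double: tangent at (4, 10): λ = (3·4² + 7)/(2·10) ≡ 0/9. 9⁻¹ ≡ 5 (mod 11) since 9·5 = 45 ≡ 1, so λ ≡ 0·5 ≡ 0.
  x = λ² - 4 - 4 = 0 - 8 ≡ 3; y = λ·(4 - 3) - 10 ≡ 1. → (3, 1)

(3, 1)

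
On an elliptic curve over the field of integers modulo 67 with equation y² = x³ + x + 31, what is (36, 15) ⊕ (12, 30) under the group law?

(33, 25)

(36, 15) + (12, 30). λ = (30 - 15)/(12 - 36) ≡ 15/43 mod 67. 43⁻¹ ≡ 53 (mod 67), so λ ≡ 58.
  x = λ² - 36 - 12 = 3364 - 48 ≡ 33; y = λ·(36 - 33) - 15 ≡ 25. → (33, 25)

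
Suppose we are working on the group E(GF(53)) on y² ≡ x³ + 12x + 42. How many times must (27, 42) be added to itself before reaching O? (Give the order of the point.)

10

2P: tangent at (27, 42): λ = (3·27² + 12)/(2·42) ≡ 26/31. 31⁻¹ ≡ 12 (mod 53), so λ ≡ 26·12 ≡ 47.
  x = λ² - 27 - 27 = 2209 - 54 ≡ 35; y = λ·(27 - 35) - 42 ≡ 6. → (35, 6)
3P: (35, 6) + (27, 42). λ = (42 - 6)/(27 - 35) ≡ 36/45 mod 53. 45⁻¹ ≡ 33 (mod 53), so λ ≡ 22.
  x = λ² - 35 - 27 = 484 - 62 ≡ 51; y = λ·(35 - 51) - 6 ≡ 13. → (51, 13)
4P: (51, 13) + (27, 42). λ = (42 - 13)/(27 - 51) ≡ 29/29 mod 53. 29⁻¹ ≡ 11 (mod 53) since 29·11 = 319 ≡ 1, so λ ≡ 1.
  x = λ² - 51 - 27 = 1 - 78 ≡ 29; y = λ·(51 - 29) - 13 ≡ 9. → (29, 9)
5P: (29, 9) + (27, 42). λ = (42 - 9)/(27 - 29) ≡ 33/51 mod 53. 51⁻¹ ≡ 26 (mod 53) since 51·26 = 1326 ≡ 1, so λ ≡ 10.
  x = λ² - 29 - 27 = 100 - 56 ≡ 44; y = λ·(29 - 44) - 9 ≡ 0. → (44, 0)
6P: (44, 0) + (27, 42). λ = (42 - 0)/(27 - 44) ≡ 42/36 mod 53. 36⁻¹ ≡ 28 (mod 53) since 36·28 = 1008 ≡ 1, so λ ≡ 10.
  x = λ² - 44 - 27 = 100 - 71 ≡ 29; y = λ·(44 - 29) - 0 ≡ 44. → (29, 44)
7P: (29, 44) + (27, 42). λ = (42 - 44)/(27 - 29) ≡ 51/51 mod 53. 51⁻¹ ≡ 26 (mod 53), so λ ≡ 1.
  x = λ² - 29 - 27 = 1 - 56 ≡ 51; y = λ·(29 - 51) - 44 ≡ 40. → (51, 40)
8P: (51, 40) + (27, 42). λ = (42 - 40)/(27 - 51) ≡ 2/29 mod 53. 29⁻¹ ≡ 11 (mod 53) since 29·11 = 319 ≡ 1, so λ ≡ 22.
  x = λ² - 51 - 27 = 484 - 78 ≡ 35; y = λ·(51 - 35) - 40 ≡ 47. → (35, 47)
9P: (35, 47) + (27, 42). λ = (42 - 47)/(27 - 35) ≡ 48/45 mod 53. 45⁻¹ ≡ 33 (mod 53) since 45·33 = 1485 ≡ 1, so λ ≡ 47.
  x = λ² - 35 - 27 = 2209 - 62 ≡ 27; y = λ·(35 - 27) - 47 ≡ 11. → (27, 11)
10P: (27, 11) + (27, 42): same x and y₁ ≡ -y₂, so the sum is O.
10P = O, so the order is 10.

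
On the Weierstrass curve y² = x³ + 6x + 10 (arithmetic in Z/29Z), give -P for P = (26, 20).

(26, 9)

-(26, 20) = (26, -20 mod 29) = (26, 9).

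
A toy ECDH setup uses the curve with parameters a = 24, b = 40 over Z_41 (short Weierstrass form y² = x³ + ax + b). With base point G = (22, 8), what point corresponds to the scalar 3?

Repeated addition: build up to 3G.
2G: tangent at (22, 8): λ = (3·22² + 24)/(2·8) ≡ 0/16. 16⁻¹ ≡ 18 (mod 41), so λ ≡ 0·18 ≡ 0.
  x = λ² - 22 - 22 = 0 - 44 ≡ 38; y = λ·(22 - 38) - 8 ≡ 33. → (38, 33)
3G: (38, 33) + (22, 8). λ = (8 - 33)/(22 - 38) ≡ 16/25 mod 41. 25⁻¹ ≡ 23 (mod 41) since 25·23 = 575 ≡ 1, so λ ≡ 40.
  x = λ² - 38 - 22 = 1600 - 60 ≡ 23; y = λ·(38 - 23) - 33 ≡ 34. → (23, 34)

(23, 34)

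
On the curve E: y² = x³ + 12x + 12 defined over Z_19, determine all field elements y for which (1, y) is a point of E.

x³ + 12x + 12 = 25 ≡ 6 (mod 19).
Square roots of 6 mod 19: 5 and 14 (since 5² = 25 ≡ 6).

5, 14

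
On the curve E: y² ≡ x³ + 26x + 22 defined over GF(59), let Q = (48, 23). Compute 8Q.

(9, 10)

Double-and-add on 8 = (1000)₂. Start with Q = (48, 23) for the leading 1-bit.
double: tangent at (48, 23): λ = (3·48² + 26)/(2·23) ≡ 35/46. 46⁻¹ ≡ 9 (mod 59), so λ ≡ 35·9 ≡ 20.
  x = λ² - 48 - 48 = 400 - 96 ≡ 9; y = λ·(48 - 9) - 23 ≡ 49. → (9, 49)
double: tangent at (9, 49): λ = (3·9² + 26)/(2·49) ≡ 33/39. 39⁻¹ ≡ 56 (mod 59), so λ ≡ 33·56 ≡ 19.
  x = λ² - 9 - 9 = 361 - 18 ≡ 48; y = λ·(9 - 48) - 49 ≡ 36. → (48, 36)
double: tangent at (48, 36): λ = (3·48² + 26)/(2·36) ≡ 35/13. 13⁻¹ ≡ 50 (mod 59), so λ ≡ 35·50 ≡ 39.
  x = λ² - 48 - 48 = 1521 - 96 ≡ 9; y = λ·(48 - 9) - 36 ≡ 10. → (9, 10)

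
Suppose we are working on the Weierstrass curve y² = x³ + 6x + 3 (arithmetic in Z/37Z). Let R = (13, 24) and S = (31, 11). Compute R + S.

(13, 24) + (31, 11). λ = (11 - 24)/(31 - 13) ≡ 24/18 mod 37. 18⁻¹ ≡ 35 (mod 37) since 18·35 = 630 ≡ 1, so λ ≡ 26.
  x = λ² - 13 - 31 = 676 - 44 ≡ 3; y = λ·(13 - 3) - 24 ≡ 14. → (3, 14)

(3, 14)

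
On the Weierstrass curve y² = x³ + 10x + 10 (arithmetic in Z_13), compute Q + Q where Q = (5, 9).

tangent at (5, 9): λ = (3·5² + 10)/(2·9) ≡ 7/5. 5⁻¹ ≡ 8 (mod 13), so λ ≡ 7·8 ≡ 4.
  x = λ² - 5 - 5 = 16 - 10 ≡ 6; y = λ·(5 - 6) - 9 ≡ 0. → (6, 0)

(6, 0)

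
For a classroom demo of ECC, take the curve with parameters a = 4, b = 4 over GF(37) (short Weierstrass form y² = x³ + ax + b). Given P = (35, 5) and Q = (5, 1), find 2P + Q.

First 2P:
Repeated addition: build up to 2P.
2P: tangent at (35, 5): λ = (3·35² + 4)/(2·5) ≡ 16/10. 10⁻¹ ≡ 26 (mod 37) since 10·26 = 260 ≡ 1, so λ ≡ 16·26 ≡ 9.
  x = λ² - 35 - 35 = 81 - 70 ≡ 11; y = λ·(35 - 11) - 5 ≡ 26. → (11, 26)
2P = (11, 26).
Finally 2P + Q:
(11, 26) + (5, 1). λ = (1 - 26)/(5 - 11) ≡ 12/31 mod 37. 31⁻¹ ≡ 6 (mod 37), so λ ≡ 35.
  x = λ² - 11 - 5 = 1225 - 16 ≡ 25; y = λ·(11 - 25) - 26 ≡ 2. → (25, 2)

(25, 2)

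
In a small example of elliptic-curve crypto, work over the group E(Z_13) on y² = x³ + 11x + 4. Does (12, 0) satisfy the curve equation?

no

y² = 0² ≡ 0; x³ + 11x + 4 = 1864 ≡ 5 (mod 13). 0 ≠ 5.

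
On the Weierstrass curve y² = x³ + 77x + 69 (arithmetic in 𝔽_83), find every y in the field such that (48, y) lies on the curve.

x³ + 77x + 69 = 114357 ≡ 66 (mod 83).
66 is a non-residue mod 83; no y exists.

none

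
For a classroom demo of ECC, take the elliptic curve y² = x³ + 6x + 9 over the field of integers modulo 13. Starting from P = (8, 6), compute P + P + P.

Repeated addition: build up to 3P.
2P: tangent at (8, 6): λ = (3·8² + 6)/(2·6) ≡ 3/12. 12⁻¹ ≡ 12 (mod 13), so λ ≡ 3·12 ≡ 10.
  x = λ² - 8 - 8 = 100 - 16 ≡ 6; y = λ·(8 - 6) - 6 ≡ 1. → (6, 1)
3P: (6, 1) + (8, 6). λ = (6 - 1)/(8 - 6) ≡ 5/2 mod 13. 2⁻¹ ≡ 7 (mod 13), so λ ≡ 9.
  x = λ² - 6 - 8 = 81 - 14 ≡ 2; y = λ·(6 - 2) - 1 ≡ 9. → (2, 9)

(2, 9)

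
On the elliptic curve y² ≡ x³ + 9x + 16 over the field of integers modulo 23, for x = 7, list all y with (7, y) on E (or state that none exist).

x³ + 9x + 16 = 422 ≡ 8 (mod 23).
Square roots of 8 mod 23: 10 and 13 (since 10² = 100 ≡ 8).

10, 13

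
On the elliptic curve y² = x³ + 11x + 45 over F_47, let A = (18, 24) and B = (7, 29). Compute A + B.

(18, 24) + (7, 29). λ = (29 - 24)/(7 - 18) ≡ 5/36 mod 47. 36⁻¹ ≡ 17 (mod 47) since 36·17 = 612 ≡ 1, so λ ≡ 38.
  x = λ² - 18 - 7 = 1444 - 25 ≡ 9; y = λ·(18 - 9) - 24 ≡ 36. → (9, 36)

(9, 36)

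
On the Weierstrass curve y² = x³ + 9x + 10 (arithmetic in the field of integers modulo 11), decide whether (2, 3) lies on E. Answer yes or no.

no

y² = 3² ≡ 9; x³ + 9x + 10 = 36 ≡ 3 (mod 11). 9 ≠ 3.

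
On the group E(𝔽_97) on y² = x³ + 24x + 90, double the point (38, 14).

tangent at (38, 14): λ = (3·38² + 24)/(2·14) ≡ 88/28. 28⁻¹ ≡ 52 (mod 97), so λ ≡ 88·52 ≡ 17.
  x = λ² - 38 - 38 = 289 - 76 ≡ 19; y = λ·(38 - 19) - 14 ≡ 18. → (19, 18)

(19, 18)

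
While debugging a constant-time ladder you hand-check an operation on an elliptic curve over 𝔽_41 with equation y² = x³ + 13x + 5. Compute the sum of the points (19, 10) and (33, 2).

(32, 15)

(19, 10) + (33, 2). λ = (2 - 10)/(33 - 19) ≡ 33/14 mod 41. 14⁻¹ ≡ 3 (mod 41) since 14·3 = 42 ≡ 1, so λ ≡ 17.
  x = λ² - 19 - 33 = 289 - 52 ≡ 32; y = λ·(19 - 32) - 10 ≡ 15. → (32, 15)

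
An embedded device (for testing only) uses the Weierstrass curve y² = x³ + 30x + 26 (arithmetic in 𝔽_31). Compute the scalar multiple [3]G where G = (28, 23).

Repeated addition: build up to 3G.
2G: tangent at (28, 23): λ = (3·28² + 30)/(2·23) ≡ 26/15. 15⁻¹ ≡ 29 (mod 31) since 15·29 = 435 ≡ 1, so λ ≡ 26·29 ≡ 10.
  x = λ² - 28 - 28 = 100 - 56 ≡ 13; y = λ·(28 - 13) - 23 ≡ 3. → (13, 3)
3G: (13, 3) + (28, 23). λ = (23 - 3)/(28 - 13) ≡ 20/15 mod 31. 15⁻¹ ≡ 29 (mod 31), so λ ≡ 22.
  x = λ² - 13 - 28 = 484 - 41 ≡ 9; y = λ·(13 - 9) - 3 ≡ 23. → (9, 23)

(9, 23)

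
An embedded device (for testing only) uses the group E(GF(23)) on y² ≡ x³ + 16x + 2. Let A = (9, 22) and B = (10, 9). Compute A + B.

(9, 22) + (10, 9). λ = (9 - 22)/(10 - 9) ≡ 10/1 mod 23. 1⁻¹ ≡ 1 (mod 23), so λ ≡ 10.
  x = λ² - 9 - 10 = 100 - 19 ≡ 12; y = λ·(9 - 12) - 22 ≡ 17. → (12, 17)

(12, 17)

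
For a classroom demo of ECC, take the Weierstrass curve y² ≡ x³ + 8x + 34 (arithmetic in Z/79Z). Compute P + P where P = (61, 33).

(7, 65)

tangent at (61, 33): λ = (3·61² + 8)/(2·33) ≡ 32/66. 66⁻¹ ≡ 6 (mod 79), so λ ≡ 32·6 ≡ 34.
  x = λ² - 61 - 61 = 1156 - 122 ≡ 7; y = λ·(61 - 7) - 33 ≡ 65. → (7, 65)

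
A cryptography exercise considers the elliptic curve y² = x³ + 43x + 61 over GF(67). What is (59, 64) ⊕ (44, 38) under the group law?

(48, 31)

(59, 64) + (44, 38). λ = (38 - 64)/(44 - 59) ≡ 41/52 mod 67. 52⁻¹ ≡ 58 (mod 67), so λ ≡ 33.
  x = λ² - 59 - 44 = 1089 - 103 ≡ 48; y = λ·(59 - 48) - 64 ≡ 31. → (48, 31)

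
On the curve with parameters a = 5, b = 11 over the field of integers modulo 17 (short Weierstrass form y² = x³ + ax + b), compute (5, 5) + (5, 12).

The two points share x = 5 and their y-coordinates satisfy 5 + 12 ≡ 0 (mod 17), so they are inverses. Their sum is O.

O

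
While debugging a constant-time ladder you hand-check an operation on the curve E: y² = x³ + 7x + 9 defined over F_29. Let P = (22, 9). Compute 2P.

tangent at (22, 9): λ = (3·22² + 7)/(2·9) ≡ 9/18. 18⁻¹ ≡ 21 (mod 29) since 18·21 = 378 ≡ 1, so λ ≡ 9·21 ≡ 15.
  x = λ² - 22 - 22 = 225 - 44 ≡ 7; y = λ·(22 - 7) - 9 ≡ 13. → (7, 13)

(7, 13)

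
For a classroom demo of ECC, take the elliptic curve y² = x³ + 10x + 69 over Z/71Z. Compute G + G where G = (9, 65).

tangent at (9, 65): λ = (3·9² + 10)/(2·65) ≡ 40/59. 59⁻¹ ≡ 65 (mod 71), so λ ≡ 40·65 ≡ 44.
  x = λ² - 9 - 9 = 1936 - 18 ≡ 1; y = λ·(9 - 1) - 65 ≡ 3. → (1, 3)

(1, 3)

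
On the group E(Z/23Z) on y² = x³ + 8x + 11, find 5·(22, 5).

Write Q = (22, 5).
Repeated addition: build up to 5Q.
2Q: tangent at (22, 5): λ = (3·22² + 8)/(2·5) ≡ 11/10. 10⁻¹ ≡ 7 (mod 23), so λ ≡ 11·7 ≡ 8.
  x = λ² - 22 - 22 = 64 - 44 ≡ 20; y = λ·(22 - 20) - 5 ≡ 11. → (20, 11)
3Q: (20, 11) + (22, 5). λ = (5 - 11)/(22 - 20) ≡ 17/2 mod 23. 2⁻¹ ≡ 12 (mod 23), so λ ≡ 20.
  x = λ² - 20 - 22 = 400 - 42 ≡ 13; y = λ·(20 - 13) - 11 ≡ 14. → (13, 14)
4Q: (13, 14) + (22, 5). λ = (5 - 14)/(22 - 13) ≡ 14/9 mod 23. 9⁻¹ ≡ 18 (mod 23) since 9·18 = 162 ≡ 1, so λ ≡ 22.
  x = λ² - 13 - 22 = 484 - 35 ≡ 12; y = λ·(13 - 12) - 14 ≡ 8. → (12, 8)
5Q: (12, 8) + (22, 5). λ = (5 - 8)/(22 - 12) ≡ 20/10 mod 23. 10⁻¹ ≡ 7 (mod 23), so λ ≡ 2.
  x = λ² - 12 - 22 = 4 - 34 ≡ 16; y = λ·(12 - 16) - 8 ≡ 7. → (16, 7)

(16, 7)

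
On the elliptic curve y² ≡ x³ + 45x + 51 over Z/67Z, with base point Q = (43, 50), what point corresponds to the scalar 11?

(6, 66)

Double-and-add on 11 = (1011)₂. Start with Q = (43, 50) for the leading 1-bit.
double: tangent at (43, 50): λ = (3·43² + 45)/(2·50) ≡ 31/33. 33⁻¹ ≡ 65 (mod 67), so λ ≡ 31·65 ≡ 5.
  x = λ² - 43 - 43 = 25 - 86 ≡ 6; y = λ·(43 - 6) - 50 ≡ 1. → (6, 1)
double: tangent at (6, 1): λ = (3·6² + 45)/(2·1) ≡ 19/2. 2⁻¹ ≡ 34 (mod 67) since 2·34 = 68 ≡ 1, so λ ≡ 19·34 ≡ 43.
  x = λ² - 6 - 6 = 1849 - 12 ≡ 28; y = λ·(6 - 28) - 1 ≡ 58. → (28, 58)
add Q: (28, 58) + (43, 50). λ = (50 - 58)/(43 - 28) ≡ 59/15 mod 67. 15⁻¹ ≡ 9 (mod 67), so λ ≡ 62.
  x = λ² - 28 - 43 = 3844 - 71 ≡ 21; y = λ·(28 - 21) - 58 ≡ 41. → (21, 41)
double: tangent at (21, 41): λ = (3·21² + 45)/(2·41) ≡ 28/15. 15⁻¹ ≡ 9 (mod 67), so λ ≡ 28·9 ≡ 51.
  x = λ² - 21 - 21 = 2601 - 42 ≡ 13; y = λ·(21 - 13) - 41 ≡ 32. → (13, 32)
add Q: (13, 32) + (43, 50). λ = (50 - 32)/(43 - 13) ≡ 18/30 mod 67. 30⁻¹ ≡ 38 (mod 67) since 30·38 = 1140 ≡ 1, so λ ≡ 14.
  x = λ² - 13 - 43 = 196 - 56 ≡ 6; y = λ·(13 - 6) - 32 ≡ 66. → (6, 66)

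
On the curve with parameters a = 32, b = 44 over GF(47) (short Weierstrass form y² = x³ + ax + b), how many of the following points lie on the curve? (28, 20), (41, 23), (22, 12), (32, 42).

1

(28, 20): 20² ≡ 24, rhs ≡ 3 → off.
(41, 23): 23² ≡ 12, rhs ≡ 12 → on.
(22, 12): 12² ≡ 3, rhs ≡ 22 → off.
(32, 42): 42² ≡ 25, rhs ≡ 43 → off.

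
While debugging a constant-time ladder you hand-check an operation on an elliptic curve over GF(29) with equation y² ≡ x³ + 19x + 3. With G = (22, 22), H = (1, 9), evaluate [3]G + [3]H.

(26, 21)

First 3G:
Repeated addition: build up to 3G.
2G: tangent at (22, 22): λ = (3·22² + 19)/(2·22) ≡ 21/15. 15⁻¹ ≡ 2 (mod 29), so λ ≡ 21·2 ≡ 13.
  x = λ² - 22 - 22 = 169 - 44 ≡ 9; y = λ·(22 - 9) - 22 ≡ 2. → (9, 2)
3G: (9, 2) + (22, 22). λ = (22 - 2)/(22 - 9) ≡ 20/13 mod 29. 13⁻¹ ≡ 9 (mod 29), so λ ≡ 6.
  x = λ² - 9 - 22 = 36 - 31 ≡ 5; y = λ·(9 - 5) - 2 ≡ 22. → (5, 22)
3G = (5, 22).
Next 3H:
Repeated addition: build up to 3H.
2H: tangent at (1, 9): λ = (3·1² + 19)/(2·9) ≡ 22/18. 18⁻¹ ≡ 21 (mod 29) since 18·21 = 378 ≡ 1, so λ ≡ 22·21 ≡ 27.
  x = λ² - 1 - 1 = 729 - 2 ≡ 2; y = λ·(1 - 2) - 9 ≡ 22. → (2, 22)
3H: (2, 22) + (1, 9). λ = (9 - 22)/(1 - 2) ≡ 16/28 mod 29. 28⁻¹ ≡ 28 (mod 29), so λ ≡ 13.
  x = λ² - 2 - 1 = 169 - 3 ≡ 21; y = λ·(2 - 21) - 22 ≡ 21. → (21, 21)
3H = (21, 21).
Finally 3G + 3H:
(5, 22) + (21, 21). λ = (21 - 22)/(21 - 5) ≡ 28/16 mod 29. 16⁻¹ ≡ 20 (mod 29), so λ ≡ 9.
  x = λ² - 5 - 21 = 81 - 26 ≡ 26; y = λ·(5 - 26) - 22 ≡ 21. → (26, 21)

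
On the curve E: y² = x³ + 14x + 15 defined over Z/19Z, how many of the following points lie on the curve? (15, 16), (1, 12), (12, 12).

3

(15, 16): 16² ≡ 9, rhs ≡ 9 → on.
(1, 12): 12² ≡ 11, rhs ≡ 11 → on.
(12, 12): 12² ≡ 11, rhs ≡ 11 → on.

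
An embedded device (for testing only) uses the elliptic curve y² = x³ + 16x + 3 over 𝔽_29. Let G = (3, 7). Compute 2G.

tangent at (3, 7): λ = (3·3² + 16)/(2·7) ≡ 14/14. 14⁻¹ ≡ 27 (mod 29) since 14·27 = 378 ≡ 1, so λ ≡ 14·27 ≡ 1.
  x = λ² - 3 - 3 = 1 - 6 ≡ 24; y = λ·(3 - 24) - 7 ≡ 1. → (24, 1)

(24, 1)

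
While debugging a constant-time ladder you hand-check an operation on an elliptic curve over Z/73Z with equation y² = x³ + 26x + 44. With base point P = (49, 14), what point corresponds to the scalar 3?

(21, 54)

Repeated addition: build up to 3P.
2P: tangent at (49, 14): λ = (3·49² + 26)/(2·14) ≡ 2/28. 28⁻¹ ≡ 60 (mod 73), so λ ≡ 2·60 ≡ 47.
  x = λ² - 49 - 49 = 2209 - 98 ≡ 67; y = λ·(49 - 67) - 14 ≡ 16. → (67, 16)
3P: (67, 16) + (49, 14). λ = (14 - 16)/(49 - 67) ≡ 71/55 mod 73. 55⁻¹ ≡ 4 (mod 73) since 55·4 = 220 ≡ 1, so λ ≡ 65.
  x = λ² - 67 - 49 = 4225 - 116 ≡ 21; y = λ·(67 - 21) - 16 ≡ 54. → (21, 54)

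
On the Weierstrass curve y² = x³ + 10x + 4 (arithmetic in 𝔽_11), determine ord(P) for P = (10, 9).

5

2P: tangent at (10, 9): λ = (3·10² + 10)/(2·9) ≡ 2/7. 7⁻¹ ≡ 8 (mod 11), so λ ≡ 2·8 ≡ 5.
  x = λ² - 10 - 10 = 25 - 20 ≡ 5; y = λ·(10 - 5) - 9 ≡ 5. → (5, 5)
3P: (5, 5) + (10, 9). λ = (9 - 5)/(10 - 5) ≡ 4/5 mod 11. 5⁻¹ ≡ 9 (mod 11) since 5·9 = 45 ≡ 1, so λ ≡ 3.
  x = λ² - 5 - 10 = 9 - 15 ≡ 5; y = λ·(5 - 5) - 5 ≡ 6. → (5, 6)
4P: (5, 6) + (10, 9). λ = (9 - 6)/(10 - 5) ≡ 3/5 mod 11. 5⁻¹ ≡ 9 (mod 11), so λ ≡ 5.
  x = λ² - 5 - 10 = 25 - 15 ≡ 10; y = λ·(5 - 10) - 6 ≡ 2. → (10, 2)
5P: (10, 2) + (10, 9): same x and y₁ ≡ -y₂, so the sum is the point at infinity.
5P = the point at infinity, so the order is 5.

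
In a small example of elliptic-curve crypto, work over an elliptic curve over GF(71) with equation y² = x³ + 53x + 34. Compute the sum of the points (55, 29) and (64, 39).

(55, 29) + (64, 39). λ = (39 - 29)/(64 - 55) ≡ 10/9 mod 71. 9⁻¹ ≡ 8 (mod 71) since 9·8 = 72 ≡ 1, so λ ≡ 9.
  x = λ² - 55 - 64 = 81 - 119 ≡ 33; y = λ·(55 - 33) - 29 ≡ 27. → (33, 27)

(33, 27)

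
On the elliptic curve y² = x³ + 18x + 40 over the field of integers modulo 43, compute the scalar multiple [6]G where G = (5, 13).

(38, 13)

Repeated addition: build up to 6G.
2G: tangent at (5, 13): λ = (3·5² + 18)/(2·13) ≡ 7/26. 26⁻¹ ≡ 5 (mod 43), so λ ≡ 7·5 ≡ 35.
  x = λ² - 5 - 5 = 1225 - 10 ≡ 11; y = λ·(5 - 11) - 13 ≡ 35. → (11, 35)
3G: (11, 35) + (5, 13). λ = (13 - 35)/(5 - 11) ≡ 21/37 mod 43. 37⁻¹ ≡ 7 (mod 43) since 37·7 = 259 ≡ 1, so λ ≡ 18.
  x = λ² - 11 - 5 = 324 - 16 ≡ 7; y = λ·(11 - 7) - 35 ≡ 37. → (7, 37)
4G: (7, 37) + (5, 13). λ = (13 - 37)/(5 - 7) ≡ 19/41 mod 43. 41⁻¹ ≡ 21 (mod 43) since 41·21 = 861 ≡ 1, so λ ≡ 12.
  x = λ² - 7 - 5 = 144 - 12 ≡ 3; y = λ·(7 - 3) - 37 ≡ 11. → (3, 11)
5G: (3, 11) + (5, 13). λ = (13 - 11)/(5 - 3) ≡ 2/2 mod 43. 2⁻¹ ≡ 22 (mod 43), so λ ≡ 1.
  x = λ² - 3 - 5 = 1 - 8 ≡ 36; y = λ·(3 - 36) - 11 ≡ 42. → (36, 42)
6G: (36, 42) + (5, 13). λ = (13 - 42)/(5 - 36) ≡ 14/12 mod 43. 12⁻¹ ≡ 18 (mod 43) since 12·18 = 216 ≡ 1, so λ ≡ 37.
  x = λ² - 36 - 5 = 1369 - 41 ≡ 38; y = λ·(36 - 38) - 42 ≡ 13. → (38, 13)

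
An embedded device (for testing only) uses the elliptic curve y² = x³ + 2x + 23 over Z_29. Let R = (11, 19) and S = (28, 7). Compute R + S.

(11, 19) + (28, 7). λ = (7 - 19)/(28 - 11) ≡ 17/17 mod 29. 17⁻¹ ≡ 12 (mod 29) since 17·12 = 204 ≡ 1, so λ ≡ 1.
  x = λ² - 11 - 28 = 1 - 39 ≡ 20; y = λ·(11 - 20) - 19 ≡ 1. → (20, 1)

(20, 1)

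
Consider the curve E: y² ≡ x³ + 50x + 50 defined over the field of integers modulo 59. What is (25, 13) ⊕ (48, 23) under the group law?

(54, 18)

(25, 13) + (48, 23). λ = (23 - 13)/(48 - 25) ≡ 10/23 mod 59. 23⁻¹ ≡ 18 (mod 59), so λ ≡ 3.
  x = λ² - 25 - 48 = 9 - 73 ≡ 54; y = λ·(25 - 54) - 13 ≡ 18. → (54, 18)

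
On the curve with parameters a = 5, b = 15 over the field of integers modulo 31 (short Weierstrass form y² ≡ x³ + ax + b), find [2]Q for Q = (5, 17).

(26, 12)

tangent at (5, 17): λ = (3·5² + 5)/(2·17) ≡ 18/3. 3⁻¹ ≡ 21 (mod 31) since 3·21 = 63 ≡ 1, so λ ≡ 18·21 ≡ 6.
  x = λ² - 5 - 5 = 36 - 10 ≡ 26; y = λ·(5 - 26) - 17 ≡ 12. → (26, 12)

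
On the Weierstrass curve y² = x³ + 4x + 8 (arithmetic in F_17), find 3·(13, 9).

Write Q = (13, 9).
Repeated addition: build up to 3Q.
2Q: tangent at (13, 9): λ = (3·13² + 4)/(2·9) ≡ 1/1. 1⁻¹ ≡ 1 (mod 17), so λ ≡ 1·1 ≡ 1.
  x = λ² - 13 - 13 = 1 - 26 ≡ 9; y = λ·(13 - 9) - 9 ≡ 12. → (9, 12)
3Q: (9, 12) + (13, 9). λ = (9 - 12)/(13 - 9) ≡ 14/4 mod 17. 4⁻¹ ≡ 13 (mod 17) since 4·13 = 52 ≡ 1, so λ ≡ 12.
  x = λ² - 9 - 13 = 144 - 22 ≡ 3; y = λ·(9 - 3) - 12 ≡ 9. → (3, 9)

(3, 9)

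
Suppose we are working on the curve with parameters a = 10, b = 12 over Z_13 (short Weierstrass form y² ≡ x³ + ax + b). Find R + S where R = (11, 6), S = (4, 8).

(11, 6) + (4, 8). λ = (8 - 6)/(4 - 11) ≡ 2/6 mod 13. 6⁻¹ ≡ 11 (mod 13), so λ ≡ 9.
  x = λ² - 11 - 4 = 81 - 15 ≡ 1; y = λ·(11 - 1) - 6 ≡ 6. → (1, 6)

(1, 6)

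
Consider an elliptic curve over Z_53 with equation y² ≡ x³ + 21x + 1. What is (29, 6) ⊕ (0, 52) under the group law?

(17, 17)

(29, 6) + (0, 52). λ = (52 - 6)/(0 - 29) ≡ 46/24 mod 53. 24⁻¹ ≡ 42 (mod 53), so λ ≡ 24.
  x = λ² - 29 - 0 = 576 - 29 ≡ 17; y = λ·(29 - 17) - 6 ≡ 17. → (17, 17)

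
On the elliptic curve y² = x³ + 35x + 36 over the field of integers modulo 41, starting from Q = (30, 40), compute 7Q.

(8, 7)

Double-and-add on 7 = (111)₂. Start with Q = (30, 40) for the leading 1-bit.
double: tangent at (30, 40): λ = (3·30² + 35)/(2·40) ≡ 29/39. 39⁻¹ ≡ 20 (mod 41) since 39·20 = 780 ≡ 1, so λ ≡ 29·20 ≡ 6.
  x = λ² - 30 - 30 = 36 - 60 ≡ 17; y = λ·(30 - 17) - 40 ≡ 38. → (17, 38)
add Q: (17, 38) + (30, 40). λ = (40 - 38)/(30 - 17) ≡ 2/13 mod 41. 13⁻¹ ≡ 19 (mod 41) since 13·19 = 247 ≡ 1, so λ ≡ 38.
  x = λ² - 17 - 30 = 1444 - 47 ≡ 3; y = λ·(17 - 3) - 38 ≡ 2. → (3, 2)
double: tangent at (3, 2): λ = (3·3² + 35)/(2·2) ≡ 21/4. 4⁻¹ ≡ 31 (mod 41), so λ ≡ 21·31 ≡ 36.
  x = λ² - 3 - 3 = 1296 - 6 ≡ 19; y = λ·(3 - 19) - 2 ≡ 37. → (19, 37)
add Q: (19, 37) + (30, 40). λ = (40 - 37)/(30 - 19) ≡ 3/11 mod 41. 11⁻¹ ≡ 15 (mod 41), so λ ≡ 4.
  x = λ² - 19 - 30 = 16 - 49 ≡ 8; y = λ·(19 - 8) - 37 ≡ 7. → (8, 7)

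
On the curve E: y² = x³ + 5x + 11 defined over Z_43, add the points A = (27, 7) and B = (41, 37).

(34, 21)

(27, 7) + (41, 37). λ = (37 - 7)/(41 - 27) ≡ 30/14 mod 43. 14⁻¹ ≡ 40 (mod 43), so λ ≡ 39.
  x = λ² - 27 - 41 = 1521 - 68 ≡ 34; y = λ·(27 - 34) - 7 ≡ 21. → (34, 21)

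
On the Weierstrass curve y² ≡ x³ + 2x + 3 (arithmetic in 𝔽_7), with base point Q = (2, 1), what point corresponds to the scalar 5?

Double-and-add on 5 = (101)₂. Start with Q = (2, 1) for the leading 1-bit.
double: tangent at (2, 1): λ = (3·2² + 2)/(2·1) ≡ 0/2. 2⁻¹ ≡ 4 (mod 7), so λ ≡ 0·4 ≡ 0.
  x = λ² - 2 - 2 = 0 - 4 ≡ 3; y = λ·(2 - 3) - 1 ≡ 6. → (3, 6)
double: tangent at (3, 6): λ = (3·3² + 2)/(2·6) ≡ 1/5. 5⁻¹ ≡ 3 (mod 7) since 5·3 = 15 ≡ 1, so λ ≡ 1·3 ≡ 3.
  x = λ² - 3 - 3 = 9 - 6 ≡ 3; y = λ·(3 - 3) - 6 ≡ 1. → (3, 1)
add Q: (3, 1) + (2, 1). λ = (1 - 1)/(2 - 3) ≡ 0/6 mod 7. 6⁻¹ ≡ 6 (mod 7) since 6·6 = 36 ≡ 1, so λ ≡ 0.
  x = λ² - 3 - 2 = 0 - 5 ≡ 2; y = λ·(3 - 2) - 1 ≡ 6. → (2, 6)

(2, 6)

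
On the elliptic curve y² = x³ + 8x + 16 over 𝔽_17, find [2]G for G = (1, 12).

(14, 4)

tangent at (1, 12): λ = (3·1² + 8)/(2·12) ≡ 11/7. 7⁻¹ ≡ 5 (mod 17), so λ ≡ 11·5 ≡ 4.
  x = λ² - 1 - 1 = 16 - 2 ≡ 14; y = λ·(1 - 14) - 12 ≡ 4. → (14, 4)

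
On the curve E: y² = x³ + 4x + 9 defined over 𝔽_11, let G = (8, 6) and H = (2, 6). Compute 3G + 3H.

First 3G:
Repeated addition: build up to 3G.
2G: tangent at (8, 6): λ = (3·8² + 4)/(2·6) ≡ 9/1. 1⁻¹ ≡ 1 (mod 11) since 1·1 = 1 ≡ 1, so λ ≡ 9·1 ≡ 9.
  x = λ² - 8 - 8 = 81 - 16 ≡ 10; y = λ·(8 - 10) - 6 ≡ 9. → (10, 9)
3G: (10, 9) + (8, 6). λ = (6 - 9)/(8 - 10) ≡ 8/9 mod 11. 9⁻¹ ≡ 5 (mod 11) since 9·5 = 45 ≡ 1, so λ ≡ 7.
  x = λ² - 10 - 8 = 49 - 18 ≡ 9; y = λ·(10 - 9) - 9 ≡ 9. → (9, 9)
3G = (9, 9).
Next 3H:
Repeated addition: build up to 3H.
2H: tangent at (2, 6): λ = (3·2² + 4)/(2·6) ≡ 5/1. 1⁻¹ ≡ 1 (mod 11) since 1·1 = 1 ≡ 1, so λ ≡ 5·1 ≡ 5.
  x = λ² - 2 - 2 = 25 - 4 ≡ 10; y = λ·(2 - 10) - 6 ≡ 9. → (10, 9)
3H: (10, 9) + (2, 6). λ = (6 - 9)/(2 - 10) ≡ 8/3 mod 11. 3⁻¹ ≡ 4 (mod 11), so λ ≡ 10.
  x = λ² - 10 - 2 = 100 - 12 ≡ 0; y = λ·(10 - 0) - 9 ≡ 3. → (0, 3)
3H = (0, 3).
Finally 3G + 3H:
(9, 9) + (0, 3). λ = (3 - 9)/(0 - 9) ≡ 5/2 mod 11. 2⁻¹ ≡ 6 (mod 11), so λ ≡ 8.
  x = λ² - 9 - 0 = 64 - 9 ≡ 0; y = λ·(9 - 0) - 9 ≡ 8. → (0, 8)

(0, 8)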